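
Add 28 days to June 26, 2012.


Start: June 26, 2012
Add 28 days
June 26 → July 1: 30 - 26 + 1 = 5 days (28 - 5 = 23 left)
July 1 + 23 = July 24, 2012

July 24, 2012


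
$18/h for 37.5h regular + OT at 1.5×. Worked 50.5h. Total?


$1026.00

Regular: 37.5h × $18 = $675.00
Overtime: 50.5 - 37.5 = 13.0h
OT pay: 13.0h × $18 × 1.5 = $351.00
Total = $675.00 + $351.00 = $1026.00


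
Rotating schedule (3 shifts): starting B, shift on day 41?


Shift C

Shifts: A, B, C
Start: B (index 1)
Day 41: (1 + 41 - 1) mod 3
= 41 mod 3
= 2
Index 2 → shift C


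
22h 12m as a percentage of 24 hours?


Total minutes: 22×60 + 12 = 1332
Day = 24×60 = 1440 minutes
Fraction = 1332/1440 = 0.9250
As a percentage: 1332/1440 × 100 = 92.50%

0.9250 (92.50%)


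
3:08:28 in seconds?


11308 seconds

Hours: 3 × 3600 = 10800
Minutes: 8 × 60 = 480
Seconds: 28
Total = 10800 + 480 + 28 = 11308


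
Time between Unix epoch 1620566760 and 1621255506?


Difference = 1621255506 - 1620566760 = 688746 seconds
In hours: 688746 / 3600 ≈ 191.3
In days: 688746 / 86400 ≈ 7.97

688746 seconds (191.3 hours / 7.97 days)


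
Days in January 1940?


Month: January (month 1)
January has 31 days

31 days


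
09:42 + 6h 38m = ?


16:20

Start: 582 minutes from midnight
Add: 398 minutes
Total: 980 minutes
Hours: 980 ÷ 60 = 16 remainder 20


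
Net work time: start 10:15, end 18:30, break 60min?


7h 15m (435 minutes)

Total time = (18×60+30) - (10×60+15)
= 1110 - 615 = 495 min
Minus break: 495 - 60 = 435 min
= 7h 15m


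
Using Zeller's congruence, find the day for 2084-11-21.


Zeller's congruence:
q=21, m=11, k=84, j=20
h = (21 + ⌊13×12/5⌋ + 84 + ⌊84/4⌋ + ⌊20/4⌋ - 2×20) mod 7
= (21 + 31 + 84 + 21 + 5 - 40) mod 7
= 122 mod 7 = 3
h=3 → Tuesday

Tuesday


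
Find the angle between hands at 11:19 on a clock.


134.5°

Hour hand = 11×30 + 19×0.5 = 339.5°
Minute hand = 19×6 = 114°
Difference = |339.5 - 114| = 225.5°
Since > 180°: 360 - 225.5 = 134.5°


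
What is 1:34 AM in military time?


01:34

Input: 1:34 AM
AM hour stays: 1


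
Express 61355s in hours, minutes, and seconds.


17h 2m 35s

Hours: 61355 ÷ 3600 = 17 remainder 155
Minutes: 155 ÷ 60 = 2 remainder 35
Seconds: 35


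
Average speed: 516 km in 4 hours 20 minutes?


Distance: 516 km
Time: 4h 20m = 260 min = 260/60 = 13/3 hours
Speed = 516 ÷ (13/3) = 516 × 3 / 13 = 1548/13 ≈ 119.1 km/h

119.1 km/h


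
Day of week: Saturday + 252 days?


Start: Saturday (index 5)
(5 + 252) mod 7
= 257 mod 7
= 5
Index 5 → Saturday

Saturday


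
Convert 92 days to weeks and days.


Weeks: 92 ÷ 7 = 13 remainder 1

13 weeks 1 days


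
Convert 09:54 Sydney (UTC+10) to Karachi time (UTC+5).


04:54

Time difference = UTC+5 - UTC+10 = -5 hours
New hour = (9 -5) mod 24
= 4 mod 24 = 4
Minutes unchanged → 04:54


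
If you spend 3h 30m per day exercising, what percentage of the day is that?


14.6%

Time: 210 minutes
Day: 1440 minutes
Percentage = (210/1440) × 100 ≈ 14.6%


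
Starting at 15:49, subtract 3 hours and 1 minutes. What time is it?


12:48

Start: 949 minutes from midnight
Subtract: 181 minutes
Remaining: 949 - 181 = 768
Hours: 12, Minutes: 48


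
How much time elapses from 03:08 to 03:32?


0h 24m

End time in minutes: 3×60 + 32 = 212
Start time in minutes: 3×60 + 8 = 188
Difference = 212 - 188 = 24 minutes
= 0 hours 24 minutes


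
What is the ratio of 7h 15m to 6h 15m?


Duration 1: 435 minutes
Duration 2: 375 minutes
Ratio = 435:375
GCD = 15
Simplified = 29:25
As a decimal: 29/25 = 1.16

29:25 (1.16)


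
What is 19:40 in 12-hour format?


7:40 PM

Hour: 19
19 - 12 = 7 → PM


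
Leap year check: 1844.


Yes

Rules: divisible by 4 AND (not by 100 OR by 400)
1844 ÷ 4 = 461 exactly → divisible by 4
1844 ÷ 100 = 18 remainder 44 → not divisible by 100
Divisible by 4 but not by 100 → leap year


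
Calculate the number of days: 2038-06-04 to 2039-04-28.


328 days

From June 4, 2038 to April 28, 2039
Rest of June 2038: 30 - 4 = 26
Full months: July 31, August 31, September 30, October 31, November 30, December 31, January 31, February 2039 28, March 31
Days into April 2039: 28
Total = 26 + 31 + 31 + 30 + 31 + 30 + 31 + 31 + 28 + 31 + 28 = 328 days


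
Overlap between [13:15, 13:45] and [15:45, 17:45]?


Meeting A: 795-825 (in minutes from midnight)
Meeting B: 945-1065
Overlap start = max(795, 945) = 945
Overlap end = min(825, 1065) = 825
Overlap = max(0, 825 - 945) = 0 min

0 minutes


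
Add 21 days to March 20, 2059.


Start: March 20, 2059
Add 21 days
March 20 → April 1: 31 - 20 + 1 = 12 days (21 - 12 = 9 left)
April 1 + 9 = April 10, 2059

April 10, 2059


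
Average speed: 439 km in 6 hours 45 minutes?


Distance: 439 km
Time: 6h 45m = 405 min = 405/60 = 27/4 hours
Speed = 439 ÷ (27/4) = 439 × 4 / 27 = 1756/27 ≈ 65.0 km/h

65.0 km/h


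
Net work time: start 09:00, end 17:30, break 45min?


Total time = (17×60+30) - (9×60+0)
= 1050 - 540 = 510 min
Minus break: 510 - 45 = 465 min
= 7h 45m

7h 45m (465 minutes)


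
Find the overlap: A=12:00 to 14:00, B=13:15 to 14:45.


Meeting A: 720-840 (in minutes from midnight)
Meeting B: 795-885
Overlap start = max(720, 795) = 795
Overlap end = min(840, 885) = 840
Overlap = max(0, 840 - 795) = 45 min

45 minutes


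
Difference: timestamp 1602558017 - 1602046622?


Difference = 1602558017 - 1602046622 = 511395 seconds
In hours: 511395 / 3600 ≈ 142.1
In days: 511395 / 86400 ≈ 5.92

511395 seconds (142.1 hours / 5.92 days)


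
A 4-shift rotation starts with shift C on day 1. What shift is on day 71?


Shift A

Shifts: A, B, C, D
Start: C (index 2)
Day 71: (2 + 71 - 1) mod 4
= 72 mod 4
= 0
Index 0 → shift A


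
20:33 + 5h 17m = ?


Start: 1233 minutes from midnight
Add: 317 minutes
Total: 1550 minutes
Hours: 1550 ÷ 60 = 25 remainder 50
25 ≥ 24 → 25 - 24 = 1 (next day)

01:50 (next day)


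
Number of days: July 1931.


31 days

Month: July (month 7)
July has 31 days


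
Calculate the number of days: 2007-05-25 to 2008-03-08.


288 days

From May 25, 2007 to March 8, 2008
Rest of May 2007: 31 - 25 = 6
Full months: June 30, July 31, August 31, September 30, October 31, November 30, December 31, January 31, February 2008 29
Days into March 2008: 8
Total = 6 + 30 + 31 + 31 + 30 + 31 + 30 + 31 + 31 + 29 + 8 = 288 days


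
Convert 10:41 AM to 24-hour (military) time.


10:41

Input: 10:41 AM
AM hour stays: 10


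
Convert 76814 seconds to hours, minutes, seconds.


21h 20m 14s

Hours: 76814 ÷ 3600 = 21 remainder 1214
Minutes: 1214 ÷ 60 = 20 remainder 14
Seconds: 14


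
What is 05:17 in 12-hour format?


Hour: 5
5 < 12 → AM

5:17 AM


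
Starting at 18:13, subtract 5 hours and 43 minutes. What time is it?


12:30

Start: 1093 minutes from midnight
Subtract: 343 minutes
Remaining: 1093 - 343 = 750
Hours: 12, Minutes: 30


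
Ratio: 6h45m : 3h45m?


9:5 (1.80)

Duration 1: 405 minutes
Duration 2: 225 minutes
Ratio = 405:225
GCD = 45
Simplified = 9:5
As a decimal: 9/5 = 1.80


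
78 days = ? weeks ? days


11 weeks 1 days

Weeks: 78 ÷ 7 = 11 remainder 1


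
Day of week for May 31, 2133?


Sunday

Zeller's congruence:
q=31, m=5, k=33, j=21
h = (31 + ⌊13×6/5⌋ + 33 + ⌊33/4⌋ + ⌊21/4⌋ - 2×21) mod 7
= (31 + 15 + 33 + 8 + 5 - 42) mod 7
= 50 mod 7 = 1
h=1 → Sunday


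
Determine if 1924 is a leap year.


Yes

Rules: divisible by 4 AND (not by 100 OR by 400)
1924 ÷ 4 = 481 exactly → divisible by 4
1924 ÷ 100 = 19 remainder 24 → not divisible by 100
Divisible by 4 but not by 100 → leap year


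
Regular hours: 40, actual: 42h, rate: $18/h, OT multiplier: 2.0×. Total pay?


Regular: 40h × $18 = $720.00
Overtime: 42 - 40 = 2h
OT pay: 2h × $18 × 2.0 = $72.00
Total = $720.00 + $72.00 = $792.00

$792.00


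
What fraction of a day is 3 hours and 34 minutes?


0.1486 (14.86%)

Total minutes: 3×60 + 34 = 214
Day = 24×60 = 1440 minutes
Fraction = 214/1440 ≈ 0.1486
As a percentage: 214/1440 × 100 ≈ 14.86%


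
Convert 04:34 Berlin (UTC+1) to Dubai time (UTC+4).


07:34

Time difference = UTC+4 - UTC+1 = +3 hours
New hour = (4 + 3) mod 24
= 7 mod 24 = 7
Minutes unchanged → 07:34


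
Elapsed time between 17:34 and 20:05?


End time in minutes: 20×60 + 5 = 1205
Start time in minutes: 17×60 + 34 = 1054
Difference = 1205 - 1054 = 151 minutes
= 2 hours 31 minutes

2h 31m


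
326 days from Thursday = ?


Monday

Start: Thursday (index 3)
(3 + 326) mod 7
= 329 mod 7
= 0
Index 0 → Monday


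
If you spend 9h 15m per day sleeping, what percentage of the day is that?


38.5%

Time: 555 minutes
Day: 1440 minutes
Percentage = (555/1440) × 100 ≈ 38.5%


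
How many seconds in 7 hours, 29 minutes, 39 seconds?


Hours: 7 × 3600 = 25200
Minutes: 29 × 60 = 1740
Seconds: 39
Total = 25200 + 1740 + 39 = 26979

26979 seconds


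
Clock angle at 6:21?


Hour hand = 6×30 + 21×0.5 = 190.5°
Minute hand = 21×6 = 126°
Difference = |190.5 - 126| = 64.5°

64.5°


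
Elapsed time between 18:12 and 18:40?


0h 28m

End time in minutes: 18×60 + 40 = 1120
Start time in minutes: 18×60 + 12 = 1092
Difference = 1120 - 1092 = 28 minutes
= 0 hours 28 minutes


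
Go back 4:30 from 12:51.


08:21

Start: 771 minutes from midnight
Subtract: 270 minutes
Remaining: 771 - 270 = 501
Hours: 8, Minutes: 21


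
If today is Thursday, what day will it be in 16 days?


Start: Thursday (index 3)
(3 + 16) mod 7
= 19 mod 7
= 5
Index 5 → Saturday

Saturday


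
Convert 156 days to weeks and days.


22 weeks 2 days

Weeks: 156 ÷ 7 = 22 remainder 2


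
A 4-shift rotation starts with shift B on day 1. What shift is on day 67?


Shift D

Shifts: A, B, C, D
Start: B (index 1)
Day 67: (1 + 67 - 1) mod 4
= 67 mod 4
= 3
Index 3 → shift D


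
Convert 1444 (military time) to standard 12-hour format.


Hour: 14
14 - 12 = 2 → PM

2:44 PM


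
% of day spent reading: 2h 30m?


10.4%

Time: 150 minutes
Day: 1440 minutes
Percentage = (150/1440) × 100 ≈ 10.4%


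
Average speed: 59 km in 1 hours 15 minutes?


Distance: 59 km
Time: 1h 15m = 75 min = 75/60 = 5/4 hours
Speed = 59 ÷ (5/4) = 59 × 4 / 5 = 236/5 = 47.2 km/h

47.2 km/h


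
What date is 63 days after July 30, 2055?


Start: July 30, 2055
Add 63 days
July 30 → August 1: 31 - 30 + 1 = 2 days (63 - 2 = 61 left)
August 1 → September 1: 31 - 1 + 1 = 31 days (61 - 31 = 30 left)
September 1 → October 1: 30 - 1 + 1 = 30 days (30 - 30 = 0 left)
Land exactly on October 1, 2055

October 1, 2055


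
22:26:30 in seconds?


Hours: 22 × 3600 = 79200
Minutes: 26 × 60 = 1560
Seconds: 30
Total = 79200 + 1560 + 30 = 80790

80790 seconds


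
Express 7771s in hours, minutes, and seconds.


Hours: 7771 ÷ 3600 = 2 remainder 571
Minutes: 571 ÷ 60 = 9 remainder 31
Seconds: 31

2h 9m 31s


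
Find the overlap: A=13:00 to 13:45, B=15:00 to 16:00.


Meeting A: 780-825 (in minutes from midnight)
Meeting B: 900-960
Overlap start = max(780, 900) = 900
Overlap end = min(825, 960) = 825
Overlap = max(0, 825 - 900) = 0 min

0 minutes


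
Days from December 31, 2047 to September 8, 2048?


252 days

From December 31, 2047 to September 8, 2048
Rest of December 2047: 31 - 31 = 0
Full months: January 31, February 2048 29, March 31, April 30, May 31, June 30, July 31, August 31
Days into September 2048: 8
Total = 0 + 31 + 29 + 31 + 30 + 31 + 30 + 31 + 31 + 8 = 252 days


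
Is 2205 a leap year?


No

Rules: divisible by 4 AND (not by 100 OR by 400)
2205 ÷ 4 = 551 remainder 1 → not divisible by 4
Not divisible by 4 → not a leap year


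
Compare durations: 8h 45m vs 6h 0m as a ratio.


35:24 (1.46)

Duration 1: 525 minutes
Duration 2: 360 minutes
Ratio = 525:360
GCD = 15
Simplified = 35:24
As a decimal: 35/24 ≈ 1.46


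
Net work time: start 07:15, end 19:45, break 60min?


Total time = (19×60+45) - (7×60+15)
= 1185 - 435 = 750 min
Minus break: 750 - 60 = 690 min
= 11h 30m

11h 30m (690 minutes)


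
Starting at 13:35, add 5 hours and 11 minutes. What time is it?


18:46

Start: 815 minutes from midnight
Add: 311 minutes
Total: 1126 minutes
Hours: 1126 ÷ 60 = 18 remainder 46


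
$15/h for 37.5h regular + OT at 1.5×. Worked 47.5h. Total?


Regular: 37.5h × $15 = $562.50
Overtime: 47.5 - 37.5 = 10.0h
OT pay: 10.0h × $15 × 1.5 = $225.00
Total = $562.50 + $225.00 = $787.50

$787.50


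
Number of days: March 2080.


31 days

Month: March (month 3)
March has 31 days


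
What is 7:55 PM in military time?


19:55

Input: 7:55 PM
PM: 7 + 12 = 19


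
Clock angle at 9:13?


Hour hand = 9×30 + 13×0.5 = 276.5°
Minute hand = 13×6 = 78°
Difference = |276.5 - 78| = 198.5°
Since > 180°: 360 - 198.5 = 161.5°

161.5°


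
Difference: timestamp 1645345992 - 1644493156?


Difference = 1645345992 - 1644493156 = 852836 seconds
In hours: 852836 / 3600 ≈ 236.9
In days: 852836 / 86400 ≈ 9.87

852836 seconds (236.9 hours / 9.87 days)


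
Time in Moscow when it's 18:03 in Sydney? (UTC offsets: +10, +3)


11:03

Time difference = UTC+3 - UTC+10 = -7 hours
New hour = (18 -7) mod 24
= 11 mod 24 = 11
Minutes unchanged → 11:03


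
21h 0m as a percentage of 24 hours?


Total minutes: 21×60 + 0 = 1260
Day = 24×60 = 1440 minutes
Fraction = 1260/1440 = 0.8750
As a percentage: 1260/1440 × 100 = 87.50%

0.8750 (87.50%)


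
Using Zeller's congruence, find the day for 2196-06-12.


Zeller's congruence:
q=12, m=6, k=96, j=21
h = (12 + ⌊13×7/5⌋ + 96 + ⌊96/4⌋ + ⌊21/4⌋ - 2×21) mod 7
= (12 + 18 + 96 + 24 + 5 - 42) mod 7
= 113 mod 7 = 1
h=1 → Sunday

Sunday


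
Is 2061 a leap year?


Rules: divisible by 4 AND (not by 100 OR by 400)
2061 ÷ 4 = 515 remainder 1 → not divisible by 4
Not divisible by 4 → not a leap year

No


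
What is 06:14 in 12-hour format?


6:14 AM

Hour: 6
6 < 12 → AM


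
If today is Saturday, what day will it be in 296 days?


Start: Saturday (index 5)
(5 + 296) mod 7
= 301 mod 7
= 0
Index 0 → Monday

Monday


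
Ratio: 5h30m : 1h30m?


11:3 (3.67)

Duration 1: 330 minutes
Duration 2: 90 minutes
Ratio = 330:90
GCD = 30
Simplified = 11:3
As a decimal: 11/3 ≈ 3.67


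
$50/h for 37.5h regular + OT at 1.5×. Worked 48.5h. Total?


Regular: 37.5h × $50 = $1875.00
Overtime: 48.5 - 37.5 = 11.0h
OT pay: 11.0h × $50 × 1.5 = $825.00
Total = $1875.00 + $825.00 = $2700.00

$2700.00


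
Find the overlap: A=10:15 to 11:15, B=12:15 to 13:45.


Meeting A: 615-675 (in minutes from midnight)
Meeting B: 735-825
Overlap start = max(615, 735) = 735
Overlap end = min(675, 825) = 675
Overlap = max(0, 675 - 735) = 0 min

0 minutes


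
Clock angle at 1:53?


Hour hand = 1×30 + 53×0.5 = 56.5°
Minute hand = 53×6 = 318°
Difference = |56.5 - 318| = 261.5°
Since > 180°: 360 - 261.5 = 98.5°

98.5°


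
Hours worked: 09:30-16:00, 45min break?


Total time = (16×60+0) - (9×60+30)
= 960 - 570 = 390 min
Minus break: 390 - 45 = 345 min
= 5h 45m

5h 45m (345 minutes)


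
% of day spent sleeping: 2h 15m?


Time: 135 minutes
Day: 1440 minutes
Percentage = (135/1440) × 100 ≈ 9.4%

9.4%


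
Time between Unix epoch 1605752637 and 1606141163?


388526 seconds (107.9 hours / 4.50 days)

Difference = 1606141163 - 1605752637 = 388526 seconds
In hours: 388526 / 3600 ≈ 107.9
In days: 388526 / 86400 ≈ 4.50


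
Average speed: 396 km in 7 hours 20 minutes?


54.0 km/h

Distance: 396 km
Time: 7h 20m = 440 min = 440/60 = 22/3 hours
Speed = 396 ÷ (22/3) = 396 × 3 / 22 = 1188/22 = 54.0 km/h


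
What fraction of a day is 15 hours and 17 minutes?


Total minutes: 15×60 + 17 = 917
Day = 24×60 = 1440 minutes
Fraction = 917/1440 ≈ 0.6368
As a percentage: 917/1440 × 100 ≈ 63.68%

0.6368 (63.68%)


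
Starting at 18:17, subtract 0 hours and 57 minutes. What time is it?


Start: 1097 minutes from midnight
Subtract: 57 minutes
Remaining: 1097 - 57 = 1040
Hours: 17, Minutes: 20

17:20


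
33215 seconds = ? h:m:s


Hours: 33215 ÷ 3600 = 9 remainder 815
Minutes: 815 ÷ 60 = 13 remainder 35
Seconds: 35

9h 13m 35s


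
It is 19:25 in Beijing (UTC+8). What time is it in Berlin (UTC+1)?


12:25

Time difference = UTC+1 - UTC+8 = -7 hours
New hour = (19 -7) mod 24
= 12 mod 24 = 12
Minutes unchanged → 12:25


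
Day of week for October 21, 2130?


Zeller's congruence:
q=21, m=10, k=30, j=21
h = (21 + ⌊13×11/5⌋ + 30 + ⌊30/4⌋ + ⌊21/4⌋ - 2×21) mod 7
= (21 + 28 + 30 + 7 + 5 - 42) mod 7
= 49 mod 7 = 0
h=0 → Saturday

Saturday


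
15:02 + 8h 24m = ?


23:26

Start: 902 minutes from midnight
Add: 504 minutes
Total: 1406 minutes
Hours: 1406 ÷ 60 = 23 remainder 26


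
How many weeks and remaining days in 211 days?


30 weeks 1 days

Weeks: 211 ÷ 7 = 30 remainder 1


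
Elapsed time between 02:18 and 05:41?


3h 23m

End time in minutes: 5×60 + 41 = 341
Start time in minutes: 2×60 + 18 = 138
Difference = 341 - 138 = 203 minutes
= 3 hours 23 minutes


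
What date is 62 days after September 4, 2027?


November 5, 2027

Start: September 4, 2027
Add 62 days
September 4 → October 1: 30 - 4 + 1 = 27 days (62 - 27 = 35 left)
October 1 → November 1: 31 - 1 + 1 = 31 days (35 - 31 = 4 left)
November 1 + 4 = November 5, 2027


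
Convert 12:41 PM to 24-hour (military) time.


Input: 12:41 PM
12 PM → 12 (noon)

12:41


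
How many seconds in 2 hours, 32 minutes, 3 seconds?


9123 seconds

Hours: 2 × 3600 = 7200
Minutes: 32 × 60 = 1920
Seconds: 3
Total = 7200 + 1920 + 3 = 9123


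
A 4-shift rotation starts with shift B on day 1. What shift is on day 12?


Shifts: A, B, C, D
Start: B (index 1)
Day 12: (1 + 12 - 1) mod 4
= 12 mod 4
= 0
Index 0 → shift A

Shift A


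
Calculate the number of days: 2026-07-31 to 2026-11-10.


102 days

From July 31, 2026 to November 10, 2026
Rest of July 2026: 31 - 31 = 0
Full months: August 31, September 30, October 31
Days into November 2026: 10
Total = 0 + 31 + 30 + 31 + 10 = 102 days


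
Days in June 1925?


Month: June (month 6)
June has 30 days

30 days


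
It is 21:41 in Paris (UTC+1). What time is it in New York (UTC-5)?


15:41

Time difference = UTC-5 - UTC+1 = -6 hours
New hour = (21 -6) mod 24
= 15 mod 24 = 15
Minutes unchanged → 15:41


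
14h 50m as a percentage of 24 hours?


0.6181 (61.81%)

Total minutes: 14×60 + 50 = 890
Day = 24×60 = 1440 minutes
Fraction = 890/1440 ≈ 0.6181
As a percentage: 890/1440 × 100 ≈ 61.81%


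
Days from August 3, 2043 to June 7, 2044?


309 days

From August 3, 2043 to June 7, 2044
Rest of August 2043: 31 - 3 = 28
Full months: September 30, October 31, November 30, December 31, January 31, February 2044 29, March 31, April 30, May 31
Days into June 2044: 7
Total = 28 + 30 + 31 + 30 + 31 + 31 + 29 + 31 + 30 + 31 + 7 = 309 days


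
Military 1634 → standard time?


Hour: 16
16 - 12 = 4 → PM

4:34 PM


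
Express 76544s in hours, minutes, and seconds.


Hours: 76544 ÷ 3600 = 21 remainder 944
Minutes: 944 ÷ 60 = 15 remainder 44
Seconds: 44

21h 15m 44s


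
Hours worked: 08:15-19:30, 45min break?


Total time = (19×60+30) - (8×60+15)
= 1170 - 495 = 675 min
Minus break: 675 - 45 = 630 min
= 10h 30m

10h 30m (630 minutes)


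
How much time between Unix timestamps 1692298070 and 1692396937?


Difference = 1692396937 - 1692298070 = 98867 seconds
In hours: 98867 / 3600 ≈ 27.5
In days: 98867 / 86400 ≈ 1.14

98867 seconds (27.5 hours / 1.14 days)


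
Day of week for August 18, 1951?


Saturday

Zeller's congruence:
q=18, m=8, k=51, j=19
h = (18 + ⌊13×9/5⌋ + 51 + ⌊51/4⌋ + ⌊19/4⌋ - 2×19) mod 7
= (18 + 23 + 51 + 12 + 4 - 38) mod 7
= 70 mod 7 = 0
h=0 → Saturday


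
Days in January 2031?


Month: January (month 1)
January has 31 days

31 days


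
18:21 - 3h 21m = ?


Start: 1101 minutes from midnight
Subtract: 201 minutes
Remaining: 1101 - 201 = 900
Hours: 15, Minutes: 0

15:00


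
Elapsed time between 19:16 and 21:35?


End time in minutes: 21×60 + 35 = 1295
Start time in minutes: 19×60 + 16 = 1156
Difference = 1295 - 1156 = 139 minutes
= 2 hours 19 minutes

2h 19m


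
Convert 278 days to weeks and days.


39 weeks 5 days

Weeks: 278 ÷ 7 = 39 remainder 5


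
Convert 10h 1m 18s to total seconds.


36078 seconds

Hours: 10 × 3600 = 36000
Minutes: 1 × 60 = 60
Seconds: 18
Total = 36000 + 60 + 18 = 36078


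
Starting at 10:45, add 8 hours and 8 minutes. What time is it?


Start: 645 minutes from midnight
Add: 488 minutes
Total: 1133 minutes
Hours: 1133 ÷ 60 = 18 remainder 53

18:53


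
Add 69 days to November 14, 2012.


January 22, 2013

Start: November 14, 2012
Add 69 days
November 14 → December 1: 30 - 14 + 1 = 17 days (69 - 17 = 52 left)
December 1 → January 1: 31 - 1 + 1 = 31 days (52 - 31 = 21 left)
January 1 + 21 = January 22, 2013


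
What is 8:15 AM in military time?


Input: 8:15 AM
AM hour stays: 8

08:15


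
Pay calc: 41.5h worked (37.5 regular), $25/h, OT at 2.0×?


Regular: 37.5h × $25 = $937.50
Overtime: 41.5 - 37.5 = 4.0h
OT pay: 4.0h × $25 × 2.0 = $200.00
Total = $937.50 + $200.00 = $1137.50

$1137.50


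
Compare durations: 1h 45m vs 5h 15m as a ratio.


Duration 1: 105 minutes
Duration 2: 315 minutes
Ratio = 105:315
GCD = 105
Simplified = 1:3
As a decimal: 1/3 ≈ 0.33

1:3 (0.33)


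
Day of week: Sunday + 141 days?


Monday

Start: Sunday (index 6)
(6 + 141) mod 7
= 147 mod 7
= 0
Index 0 → Monday


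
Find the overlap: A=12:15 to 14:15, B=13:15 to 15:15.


60 minutes

Meeting A: 735-855 (in minutes from midnight)
Meeting B: 795-915
Overlap start = max(735, 795) = 795
Overlap end = min(855, 915) = 855
Overlap = max(0, 855 - 795) = 60 min


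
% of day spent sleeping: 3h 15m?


13.5%

Time: 195 minutes
Day: 1440 minutes
Percentage = (195/1440) × 100 ≈ 13.5%


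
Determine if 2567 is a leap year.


No

Rules: divisible by 4 AND (not by 100 OR by 400)
2567 ÷ 4 = 641 remainder 3 → not divisible by 4
Not divisible by 4 → not a leap year


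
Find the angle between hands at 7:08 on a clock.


166.0°

Hour hand = 7×30 + 8×0.5 = 214.0°
Minute hand = 8×6 = 48°
Difference = |214.0 - 48| = 166.0°


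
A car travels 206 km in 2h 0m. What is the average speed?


103.0 km/h

Distance: 206 km
Time: 2 hours
Speed = 206 / 2 = 103.0 km/h


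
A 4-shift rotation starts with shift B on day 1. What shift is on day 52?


Shift A

Shifts: A, B, C, D
Start: B (index 1)
Day 52: (1 + 52 - 1) mod 4
= 52 mod 4
= 0
Index 0 → shift A


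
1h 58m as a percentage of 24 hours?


Total minutes: 1×60 + 58 = 118
Day = 24×60 = 1440 minutes
Fraction = 118/1440 ≈ 0.0819
As a percentage: 118/1440 × 100 ≈ 8.19%

0.0819 (8.19%)


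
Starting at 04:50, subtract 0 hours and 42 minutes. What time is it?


04:08

Start: 290 minutes from midnight
Subtract: 42 minutes
Remaining: 290 - 42 = 248
Hours: 4, Minutes: 8


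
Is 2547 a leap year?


No

Rules: divisible by 4 AND (not by 100 OR by 400)
2547 ÷ 4 = 636 remainder 3 → not divisible by 4
Not divisible by 4 → not a leap year


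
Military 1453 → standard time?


2:53 PM

Hour: 14
14 - 12 = 2 → PM


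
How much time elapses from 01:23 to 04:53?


3h 30m

End time in minutes: 4×60 + 53 = 293
Start time in minutes: 1×60 + 23 = 83
Difference = 293 - 83 = 210 minutes
= 3 hours 30 minutes


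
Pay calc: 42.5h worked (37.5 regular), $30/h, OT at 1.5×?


$1350.00

Regular: 37.5h × $30 = $1125.00
Overtime: 42.5 - 37.5 = 5.0h
OT pay: 5.0h × $30 × 1.5 = $225.00
Total = $1125.00 + $225.00 = $1350.00


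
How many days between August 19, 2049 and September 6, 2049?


From August 19, 2049 to September 6, 2049
Rest of August 2049: 31 - 19 = 12
Days into September 2049: 6
Total = 12 + 6 = 18 days

18 days


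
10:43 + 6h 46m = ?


Start: 643 minutes from midnight
Add: 406 minutes
Total: 1049 minutes
Hours: 1049 ÷ 60 = 17 remainder 29

17:29


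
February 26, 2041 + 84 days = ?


May 21, 2041

Start: February 26, 2041
Add 84 days
February 26 → March 1: 28 - 26 + 1 = 3 days (84 - 3 = 81 left)
March 1 → April 1: 31 - 1 + 1 = 31 days (81 - 31 = 50 left)
April 1 → May 1: 30 - 1 + 1 = 30 days (50 - 30 = 20 left)
May 1 + 20 = May 21, 2041


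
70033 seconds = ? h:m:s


Hours: 70033 ÷ 3600 = 19 remainder 1633
Minutes: 1633 ÷ 60 = 27 remainder 13
Seconds: 13

19h 27m 13s


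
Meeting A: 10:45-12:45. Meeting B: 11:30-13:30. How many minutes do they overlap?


Meeting A: 645-765 (in minutes from midnight)
Meeting B: 690-810
Overlap start = max(645, 690) = 690
Overlap end = min(765, 810) = 765
Overlap = max(0, 765 - 690) = 75 min

75 minutes


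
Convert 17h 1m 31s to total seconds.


61291 seconds

Hours: 17 × 3600 = 61200
Minutes: 1 × 60 = 60
Seconds: 31
Total = 61200 + 60 + 31 = 61291


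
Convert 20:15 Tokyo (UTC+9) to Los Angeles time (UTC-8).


Time difference = UTC-8 - UTC+9 = -17 hours
New hour = (20 -17) mod 24
= 3 mod 24 = 3
Minutes unchanged → 03:15

03:15


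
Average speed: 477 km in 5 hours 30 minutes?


Distance: 477 km
Time: 5h 30m = 330 min = 330/60 = 11/2 hours
Speed = 477 ÷ (11/2) = 477 × 2 / 11 = 954/11 ≈ 86.7 km/h

86.7 km/h


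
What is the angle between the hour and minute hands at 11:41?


104.5°

Hour hand = 11×30 + 41×0.5 = 350.5°
Minute hand = 41×6 = 246°
Difference = |350.5 - 246| = 104.5°


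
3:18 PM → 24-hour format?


15:18

Input: 3:18 PM
PM: 3 + 12 = 15


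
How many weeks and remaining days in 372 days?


Weeks: 372 ÷ 7 = 53 remainder 1

53 weeks 1 days


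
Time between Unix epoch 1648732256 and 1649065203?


Difference = 1649065203 - 1648732256 = 332947 seconds
In hours: 332947 / 3600 ≈ 92.5
In days: 332947 / 86400 ≈ 3.85

332947 seconds (92.5 hours / 3.85 days)


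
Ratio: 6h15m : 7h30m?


5:6 (0.83)

Duration 1: 375 minutes
Duration 2: 450 minutes
Ratio = 375:450
GCD = 75
Simplified = 5:6
As a decimal: 5/6 ≈ 0.83


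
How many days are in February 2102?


Month: February (month 2)
February: 28 or 29 (leap year)
2102 leap year? No

28 days


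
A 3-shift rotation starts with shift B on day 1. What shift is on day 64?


Shifts: A, B, C
Start: B (index 1)
Day 64: (1 + 64 - 1) mod 3
= 64 mod 3
= 1
Index 1 → shift B

Shift B


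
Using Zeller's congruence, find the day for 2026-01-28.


Wednesday

Zeller's congruence:
q=28, m=13, k=25, j=20
h = (28 + ⌊13×14/5⌋ + 25 + ⌊25/4⌋ + ⌊20/4⌋ - 2×20) mod 7
= (28 + 36 + 25 + 6 + 5 - 40) mod 7
= 60 mod 7 = 4
h=4 → Wednesday


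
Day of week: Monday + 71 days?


Start: Monday (index 0)
(0 + 71) mod 7
= 71 mod 7
= 1
Index 1 → Tuesday

Tuesday


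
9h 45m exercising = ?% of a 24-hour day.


Time: 585 minutes
Day: 1440 minutes
Percentage = (585/1440) × 100 ≈ 40.6%

40.6%


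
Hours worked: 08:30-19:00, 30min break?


10h 0m (600 minutes)

Total time = (19×60+0) - (8×60+30)
= 1140 - 510 = 630 min
Minus break: 630 - 30 = 600 min
= 10h 0m


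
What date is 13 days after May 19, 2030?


June 1, 2030

Start: May 19, 2030
Add 13 days
May 19 → June 1: 31 - 19 + 1 = 13 days (13 - 13 = 0 left)
Land exactly on June 1, 2030


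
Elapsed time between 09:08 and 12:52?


End time in minutes: 12×60 + 52 = 772
Start time in minutes: 9×60 + 8 = 548
Difference = 772 - 548 = 224 minutes
= 3 hours 44 minutes

3h 44m


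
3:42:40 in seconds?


13360 seconds

Hours: 3 × 3600 = 10800
Minutes: 42 × 60 = 2520
Seconds: 40
Total = 10800 + 2520 + 40 = 13360


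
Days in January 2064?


31 days

Month: January (month 1)
January has 31 days


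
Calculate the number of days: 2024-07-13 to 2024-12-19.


From July 13, 2024 to December 19, 2024
Rest of July 2024: 31 - 13 = 18
Full months: August 31, September 30, October 31, November 30
Days into December 2024: 19
Total = 18 + 31 + 30 + 31 + 30 + 19 = 159 days

159 days


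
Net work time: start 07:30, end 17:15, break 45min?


Total time = (17×60+15) - (7×60+30)
= 1035 - 450 = 585 min
Minus break: 585 - 45 = 540 min
= 9h 0m

9h 0m (540 minutes)


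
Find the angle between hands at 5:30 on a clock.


Hour hand = 5×30 + 30×0.5 = 165.0°
Minute hand = 30×6 = 180°
Difference = |165.0 - 180| = 15.0°

15.0°


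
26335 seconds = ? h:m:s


Hours: 26335 ÷ 3600 = 7 remainder 1135
Minutes: 1135 ÷ 60 = 18 remainder 55
Seconds: 55

7h 18m 55s


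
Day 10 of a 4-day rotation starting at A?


Shift B

Shifts: A, B, C, D
Start: A (index 0)
Day 10: (0 + 10 - 1) mod 4
= 9 mod 4
= 1
Index 1 → shift B


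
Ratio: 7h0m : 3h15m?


Duration 1: 420 minutes
Duration 2: 195 minutes
Ratio = 420:195
GCD = 15
Simplified = 28:13
As a decimal: 28/13 ≈ 2.15

28:13 (2.15)


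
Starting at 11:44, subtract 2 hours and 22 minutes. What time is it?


Start: 704 minutes from midnight
Subtract: 142 minutes
Remaining: 704 - 142 = 562
Hours: 9, Minutes: 22

09:22


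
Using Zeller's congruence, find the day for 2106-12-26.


Sunday

Zeller's congruence:
q=26, m=12, k=6, j=21
h = (26 + ⌊13×13/5⌋ + 6 + ⌊6/4⌋ + ⌊21/4⌋ - 2×21) mod 7
= (26 + 33 + 6 + 1 + 5 - 42) mod 7
= 29 mod 7 = 1
h=1 → Sunday


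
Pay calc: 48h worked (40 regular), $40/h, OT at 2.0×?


Regular: 40h × $40 = $1600.00
Overtime: 48 - 40 = 8h
OT pay: 8h × $40 × 2.0 = $640.00
Total = $1600.00 + $640.00 = $2240.00

$2240.00


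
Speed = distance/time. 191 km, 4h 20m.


Distance: 191 km
Time: 4h 20m = 260 min = 260/60 = 13/3 hours
Speed = 191 ÷ (13/3) = 191 × 3 / 13 = 573/13 ≈ 44.1 km/h

44.1 km/h


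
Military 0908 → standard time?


Hour: 9
9 < 12 → AM

9:08 AM


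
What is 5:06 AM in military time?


Input: 5:06 AM
AM hour stays: 5

05:06


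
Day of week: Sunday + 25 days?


Thursday

Start: Sunday (index 6)
(6 + 25) mod 7
= 31 mod 7
= 3
Index 3 → Thursday


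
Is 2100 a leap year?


Rules: divisible by 4 AND (not by 100 OR by 400)
2100 ÷ 4 = 525 exactly → divisible by 4
2100 ÷ 100 = 21 exactly → divisible by 100
2100 ÷ 400 = 5 remainder 100 → not divisible by 400
Divisible by 100 but not by 400 → not a leap year

No


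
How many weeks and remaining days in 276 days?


Weeks: 276 ÷ 7 = 39 remainder 3

39 weeks 3 days


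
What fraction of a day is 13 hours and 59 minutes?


0.5826 (58.26%)

Total minutes: 13×60 + 59 = 839
Day = 24×60 = 1440 minutes
Fraction = 839/1440 ≈ 0.5826
As a percentage: 839/1440 × 100 ≈ 58.26%


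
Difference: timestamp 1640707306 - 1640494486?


Difference = 1640707306 - 1640494486 = 212820 seconds
In hours: 212820 / 3600 ≈ 59.1
In days: 212820 / 86400 ≈ 2.46

212820 seconds (59.1 hours / 2.46 days)


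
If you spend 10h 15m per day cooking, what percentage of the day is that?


42.7%

Time: 615 minutes
Day: 1440 minutes
Percentage = (615/1440) × 100 ≈ 42.7%


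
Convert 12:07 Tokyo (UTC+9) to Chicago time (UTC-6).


Time difference = UTC-6 - UTC+9 = -15 hours
New hour = (12 -15) mod 24
= -3 mod 24 = 21
Minutes unchanged → 21:07; -3 < 0 → previous day

21:07 (previous day)


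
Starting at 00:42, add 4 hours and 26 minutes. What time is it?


Start: 42 minutes from midnight
Add: 266 minutes
Total: 308 minutes
Hours: 308 ÷ 60 = 5 remainder 8

05:08


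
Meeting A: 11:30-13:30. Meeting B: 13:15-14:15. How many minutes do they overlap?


Meeting A: 690-810 (in minutes from midnight)
Meeting B: 795-855
Overlap start = max(690, 795) = 795
Overlap end = min(810, 855) = 810
Overlap = max(0, 810 - 795) = 15 min

15 minutes


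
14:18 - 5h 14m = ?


Start: 858 minutes from midnight
Subtract: 314 minutes
Remaining: 858 - 314 = 544
Hours: 9, Minutes: 4

09:04


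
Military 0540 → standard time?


5:40 AM

Hour: 5
5 < 12 → AM


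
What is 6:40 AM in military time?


Input: 6:40 AM
AM hour stays: 6

06:40


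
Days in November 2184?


Month: November (month 11)
November has 30 days

30 days


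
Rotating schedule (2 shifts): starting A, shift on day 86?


Shift B

Shifts: A, B
Start: A (index 0)
Day 86: (0 + 86 - 1) mod 2
= 85 mod 2
= 1
Index 1 → shift B


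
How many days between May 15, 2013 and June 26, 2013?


From May 15, 2013 to June 26, 2013
Rest of May 2013: 31 - 15 = 16
Days into June 2013: 26
Total = 16 + 26 = 42 days

42 days


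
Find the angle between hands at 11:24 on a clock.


162.0°

Hour hand = 11×30 + 24×0.5 = 342.0°
Minute hand = 24×6 = 144°
Difference = |342.0 - 144| = 198.0°
Since > 180°: 360 - 198.0 = 162.0°


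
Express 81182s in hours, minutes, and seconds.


22h 33m 2s

Hours: 81182 ÷ 3600 = 22 remainder 1982
Minutes: 1982 ÷ 60 = 33 remainder 2
Seconds: 2


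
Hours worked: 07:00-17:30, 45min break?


Total time = (17×60+30) - (7×60+0)
= 1050 - 420 = 630 min
Minus break: 630 - 45 = 585 min
= 9h 45m

9h 45m (585 minutes)


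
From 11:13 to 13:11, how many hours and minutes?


1h 58m

End time in minutes: 13×60 + 11 = 791
Start time in minutes: 11×60 + 13 = 673
Difference = 791 - 673 = 118 minutes
= 1 hours 58 minutes


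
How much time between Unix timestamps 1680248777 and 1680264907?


16130 seconds (4.5 hours / 0.19 days)

Difference = 1680264907 - 1680248777 = 16130 seconds
In hours: 16130 / 3600 ≈ 4.5
In days: 16130 / 86400 ≈ 0.19


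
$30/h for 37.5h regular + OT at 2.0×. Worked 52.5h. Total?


$2025.00

Regular: 37.5h × $30 = $1125.00
Overtime: 52.5 - 37.5 = 15.0h
OT pay: 15.0h × $30 × 2.0 = $900.00
Total = $1125.00 + $900.00 = $2025.00


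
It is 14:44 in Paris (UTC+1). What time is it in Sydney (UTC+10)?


23:44

Time difference = UTC+10 - UTC+1 = +9 hours
New hour = (14 + 9) mod 24
= 23 mod 24 = 23
Minutes unchanged → 23:44


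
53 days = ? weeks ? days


Weeks: 53 ÷ 7 = 7 remainder 4

7 weeks 4 days


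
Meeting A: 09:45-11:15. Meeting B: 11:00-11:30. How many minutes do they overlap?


15 minutes

Meeting A: 585-675 (in minutes from midnight)
Meeting B: 660-690
Overlap start = max(585, 660) = 660
Overlap end = min(675, 690) = 675
Overlap = max(0, 675 - 660) = 15 min


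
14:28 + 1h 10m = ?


Start: 868 minutes from midnight
Add: 70 minutes
Total: 938 minutes
Hours: 938 ÷ 60 = 15 remainder 38

15:38


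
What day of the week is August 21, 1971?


Saturday

Zeller's congruence:
q=21, m=8, k=71, j=19
h = (21 + ⌊13×9/5⌋ + 71 + ⌊71/4⌋ + ⌊19/4⌋ - 2×19) mod 7
= (21 + 23 + 71 + 17 + 4 - 38) mod 7
= 98 mod 7 = 0
h=0 → Saturday


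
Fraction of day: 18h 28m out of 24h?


0.7694 (76.94%)

Total minutes: 18×60 + 28 = 1108
Day = 24×60 = 1440 minutes
Fraction = 1108/1440 ≈ 0.7694
As a percentage: 1108/1440 × 100 ≈ 76.94%


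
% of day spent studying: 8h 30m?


35.4%

Time: 510 minutes
Day: 1440 minutes
Percentage = (510/1440) × 100 ≈ 35.4%


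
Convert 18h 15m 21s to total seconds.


Hours: 18 × 3600 = 64800
Minutes: 15 × 60 = 900
Seconds: 21
Total = 64800 + 900 + 21 = 65721

65721 seconds


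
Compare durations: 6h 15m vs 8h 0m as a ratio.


25:32 (0.78)

Duration 1: 375 minutes
Duration 2: 480 minutes
Ratio = 375:480
GCD = 15
Simplified = 25:32
As a decimal: 25/32 ≈ 0.78


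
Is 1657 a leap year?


No

Rules: divisible by 4 AND (not by 100 OR by 400)
1657 ÷ 4 = 414 remainder 1 → not divisible by 4
Not divisible by 4 → not a leap year


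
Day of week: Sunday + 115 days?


Start: Sunday (index 6)
(6 + 115) mod 7
= 121 mod 7
= 2
Index 2 → Wednesday

Wednesday


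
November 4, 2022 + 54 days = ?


Start: November 4, 2022
Add 54 days
November 4 → December 1: 30 - 4 + 1 = 27 days (54 - 27 = 27 left)
December 1 + 27 = December 28, 2022

December 28, 2022


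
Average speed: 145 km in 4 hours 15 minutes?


Distance: 145 km
Time: 4h 15m = 255 min = 255/60 = 17/4 hours
Speed = 145 ÷ (17/4) = 145 × 4 / 17 = 580/17 ≈ 34.1 km/h

34.1 km/h


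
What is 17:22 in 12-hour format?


Hour: 17
17 - 12 = 5 → PM

5:22 PM


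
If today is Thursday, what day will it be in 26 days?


Start: Thursday (index 3)
(3 + 26) mod 7
= 29 mod 7
= 1
Index 1 → Tuesday

Tuesday


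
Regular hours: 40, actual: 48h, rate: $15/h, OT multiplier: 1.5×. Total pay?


Regular: 40h × $15 = $600.00
Overtime: 48 - 40 = 8h
OT pay: 8h × $15 × 1.5 = $180.00
Total = $600.00 + $180.00 = $780.00

$780.00


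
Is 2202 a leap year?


Rules: divisible by 4 AND (not by 100 OR by 400)
2202 ÷ 4 = 550 remainder 2 → not divisible by 4
Not divisible by 4 → not a leap year

No


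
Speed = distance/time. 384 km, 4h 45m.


Distance: 384 km
Time: 4h 45m = 285 min = 285/60 = 19/4 hours
Speed = 384 ÷ (19/4) = 384 × 4 / 19 = 1536/19 ≈ 80.8 km/h

80.8 km/h


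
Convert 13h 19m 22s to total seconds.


Hours: 13 × 3600 = 46800
Minutes: 19 × 60 = 1140
Seconds: 22
Total = 46800 + 1140 + 22 = 47962

47962 seconds


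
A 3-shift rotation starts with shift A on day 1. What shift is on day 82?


Shift A

Shifts: A, B, C
Start: A (index 0)
Day 82: (0 + 82 - 1) mod 3
= 81 mod 3
= 0
Index 0 → shift A


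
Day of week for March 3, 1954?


Wednesday

Zeller's congruence:
q=3, m=3, k=54, j=19
h = (3 + ⌊13×4/5⌋ + 54 + ⌊54/4⌋ + ⌊19/4⌋ - 2×19) mod 7
= (3 + 10 + 54 + 13 + 4 - 38) mod 7
= 46 mod 7 = 4
h=4 → Wednesday


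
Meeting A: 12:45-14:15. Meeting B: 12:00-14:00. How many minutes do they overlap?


Meeting A: 765-855 (in minutes from midnight)
Meeting B: 720-840
Overlap start = max(765, 720) = 765
Overlap end = min(855, 840) = 840
Overlap = max(0, 840 - 765) = 75 min

75 minutes


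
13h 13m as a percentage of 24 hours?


Total minutes: 13×60 + 13 = 793
Day = 24×60 = 1440 minutes
Fraction = 793/1440 ≈ 0.5507
As a percentage: 793/1440 × 100 ≈ 55.07%

0.5507 (55.07%)


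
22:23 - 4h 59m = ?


Start: 1343 minutes from midnight
Subtract: 299 minutes
Remaining: 1343 - 299 = 1044
Hours: 17, Minutes: 24

17:24


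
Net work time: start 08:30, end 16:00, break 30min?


7h 0m (420 minutes)

Total time = (16×60+0) - (8×60+30)
= 960 - 510 = 450 min
Minus break: 450 - 30 = 420 min
= 7h 0m


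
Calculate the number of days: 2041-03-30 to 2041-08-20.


143 days

From March 30, 2041 to August 20, 2041
Rest of March 2041: 31 - 30 = 1
Full months: April 30, May 31, June 30, July 31
Days into August 2041: 20
Total = 1 + 30 + 31 + 30 + 31 + 20 = 143 days


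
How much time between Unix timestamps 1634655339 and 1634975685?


Difference = 1634975685 - 1634655339 = 320346 seconds
In hours: 320346 / 3600 ≈ 89.0
In days: 320346 / 86400 ≈ 3.71

320346 seconds (89.0 hours / 3.71 days)


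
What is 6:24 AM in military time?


06:24

Input: 6:24 AM
AM hour stays: 6


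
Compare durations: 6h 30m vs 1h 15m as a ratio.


26:5 (5.20)

Duration 1: 390 minutes
Duration 2: 75 minutes
Ratio = 390:75
GCD = 15
Simplified = 26:5
As a decimal: 26/5 = 5.20


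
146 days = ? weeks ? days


Weeks: 146 ÷ 7 = 20 remainder 6

20 weeks 6 days


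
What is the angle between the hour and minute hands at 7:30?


45.0°

Hour hand = 7×30 + 30×0.5 = 225.0°
Minute hand = 30×6 = 180°
Difference = |225.0 - 180| = 45.0°
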